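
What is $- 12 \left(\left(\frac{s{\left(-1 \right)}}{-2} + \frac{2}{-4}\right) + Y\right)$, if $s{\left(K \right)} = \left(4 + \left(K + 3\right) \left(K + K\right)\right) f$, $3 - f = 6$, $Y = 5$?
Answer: $-54$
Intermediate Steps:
$f = -3$ ($f = 3 - 6 = -3$)
$s{\left(K \right)} = -12 - 6 K \left(3 + K\right)$ ($s{\left(K \right)} = \left(4 + \left(K + 3\right) \left(K + K\right)\right) \left(-3\right) = \left(4 + \left(3 + K\right) 2 K\right) \left(-3\right) = \left(4 + 2 K \left(3 + K\right)\right) \left(-3\right) = -12 - 6 K \left(3 + K\right)$)
$- 12 \left(\left(\frac{s{\left(-1 \right)}}{-2} + \frac{2}{-4}\right) + Y\right) = - 12 \left(\left(\frac{-12 - -18 - 6 \left(-1\right)^{2}}{-2} + \frac{2}{-4}\right) + 5\right) = - 12 \left(\left(\left(-12 + 18 - 6\right) \left(- \frac{1}{2}\right) + 2 \left(- \frac{1}{4}\right)\right) + 5\right) = - 12 \left(\left(\left(-12 + 18 - 6\right) \left(- \frac{1}{2}\right) - \frac{1}{2}\right) + 5\right) = - 12 \left(\left(0 \left(- \frac{1}{2}\right) - \frac{1}{2}\right) + 5\right) = - 12 \left(\left(0 - \frac{1}{2}\right) + 5\right) = - 12 \left(- \frac{1}{2} + 5\right) = \left(-12\right) \frac{9}{2} = -54$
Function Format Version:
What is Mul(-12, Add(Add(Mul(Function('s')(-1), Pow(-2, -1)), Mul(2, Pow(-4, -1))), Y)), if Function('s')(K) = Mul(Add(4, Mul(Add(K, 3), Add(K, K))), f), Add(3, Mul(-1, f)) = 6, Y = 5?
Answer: -54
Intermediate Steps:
f = -3 (f = Add(3, Mul(-1, 6)) = Add(3, -6) = -3)
Function('s')(K) = Add(-12, Mul(-6, K, Add(3, K))) (Function('s')(K) = Mul(Add(4, Mul(Add(K, 3), Add(K, K))), -3) = Mul(Add(4, Mul(Add(3, K), Mul(2, K))), -3) = Mul(Add(4, Mul(2, K, Add(3, K))), -3) = Add(-12, Mul(-6, K, Add(3, K))))
Mul(-12, Add(Add(Mul(Function('s')(-1), Pow(-2, -1)), Mul(2, Pow(-4, -1))), Y)) = Mul(-12, Add(Add(Mul(Add(-12, Mul(-18, -1), Mul(-6, Pow(-1, 2))), Pow(-2, -1)), Mul(2, Pow(-4, -1))), 5)) = Mul(-12, Add(Add(Mul(Add(-12, 18, Mul(-6, 1)), Rational(-1, 2)), Mul(2, Rational(-1, 4))), 5)) = Mul(-12, Add(Add(Mul(Add(-12, 18, -6), Rational(-1, 2)), Rational(-1, 2)), 5)) = Mul(-12, Add(Add(Mul(0, Rational(-1, 2)), Rational(-1, 2)), 5)) = Mul(-12, Add(Add(0, Rational(-1, 2)), 5)) = Mul(-12, Add(Rational(-1, 2), 5)) = Mul(-12, Rational(9, 2)) = -54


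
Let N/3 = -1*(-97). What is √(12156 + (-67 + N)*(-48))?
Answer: 6*√39 ≈ 37.470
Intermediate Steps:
N = 291 (N = 3*(-1*(-97)) = 3*97 = 291)
√(12156 + (-67 + N)*(-48)) = √(12156 + (-67 + 291)*(-48)) = √(12156 + 224*(-48)) = √(12156 - 10752) = √1404 = 6*√39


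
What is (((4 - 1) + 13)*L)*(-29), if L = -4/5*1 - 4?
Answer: 11136/5 ≈ 2227.2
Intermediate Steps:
L = -24/5 (L = -4*1/5*1 - 4 = -4/5*1 - 4 = -4/5 - 4 = -24/5 ≈ -4.8000)
(((4 - 1) + 13)*L)*(-29) = (((4 - 1) + 13)*(-24/5))*(-29) = ((3 + 13)*(-24/5))*(-29) = (16*(-24/5))*(-29) = -384/5*(-29) = 11136/5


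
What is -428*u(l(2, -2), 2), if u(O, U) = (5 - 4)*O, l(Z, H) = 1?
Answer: -428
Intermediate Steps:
u(O, U) = O (u(O, U) = 1*O = O)
-428*u(l(2, -2), 2) = -428*1 = -428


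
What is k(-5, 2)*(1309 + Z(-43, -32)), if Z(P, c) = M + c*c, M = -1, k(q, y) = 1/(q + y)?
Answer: -2332/3 ≈ -777.33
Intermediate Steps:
Z(P, c) = -1 + c**2 (Z(P, c) = -1 + c*c = -1 + c**2)
k(-5, 2)*(1309 + Z(-43, -32)) = (1309 + (-1 + (-32)**2))/(-5 + 2) = (1309 + (-1 + 1024))/(-3) = -(1309 + 1023)/3 = -1/3*2332 = -2332/3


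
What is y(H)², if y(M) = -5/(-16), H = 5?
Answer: 25/256 ≈ 0.097656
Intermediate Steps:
y(M) = 5/16 (y(M) = -5*(-1/16) = 5/16)
y(H)² = (5/16)² = 25/256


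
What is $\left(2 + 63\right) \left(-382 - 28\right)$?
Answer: $-26650$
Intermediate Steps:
$\left(2 + 63\right) \left(-382 - 28\right) = 65 \left(-410\right) = -26650$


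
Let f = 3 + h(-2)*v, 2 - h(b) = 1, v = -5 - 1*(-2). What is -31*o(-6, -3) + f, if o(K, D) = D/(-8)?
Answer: -93/8 ≈ -11.625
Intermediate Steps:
v = -3 (v = -5 + 2 = -3)
o(K, D) = -D/8 (o(K, D) = D*(-1/8) = -D/8)
h(b) = 1 (h(b) = 2 - 1*1 = 2 - 1 = 1)
f = 0 (f = 3 + 1*(-3) = 3 - 3 = 0)
-31*o(-6, -3) + f = -(-31)*(-3)/8 + 0 = -31*3/8 + 0 = -93/8 + 0 = -93/8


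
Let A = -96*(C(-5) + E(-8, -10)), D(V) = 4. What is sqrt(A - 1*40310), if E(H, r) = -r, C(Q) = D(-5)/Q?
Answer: I*sqrt(1029830)/5 ≈ 202.96*I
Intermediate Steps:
C(Q) = 4/Q
A = -4416/5 (A = -96*(4/(-5) - 1*(-10)) = -96*(4*(-1/5) + 10) = -96*(-4/5 + 10) = -96*46/5 = -4416/5 ≈ -883.20)
sqrt(A - 1*40310) = sqrt(-4416/5 - 1*40310) = sqrt(-4416/5 - 40310) = sqrt(-205966/5) = I*sqrt(1029830)/5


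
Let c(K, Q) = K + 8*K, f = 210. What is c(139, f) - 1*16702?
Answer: -15451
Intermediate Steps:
c(K, Q) = 9*K
c(139, f) - 1*16702 = 9*139 - 1*16702 = 1251 - 16702 = -15451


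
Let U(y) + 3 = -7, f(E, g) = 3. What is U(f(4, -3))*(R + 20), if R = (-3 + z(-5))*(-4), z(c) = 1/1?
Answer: -280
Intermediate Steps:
z(c) = 1
U(y) = -10 (U(y) = -3 - 7 = -10)
R = 8 (R = (-3 + 1)*(-4) = -2*(-4) = 8)
U(f(4, -3))*(R + 20) = -10*(8 + 20) = -10*28 = -280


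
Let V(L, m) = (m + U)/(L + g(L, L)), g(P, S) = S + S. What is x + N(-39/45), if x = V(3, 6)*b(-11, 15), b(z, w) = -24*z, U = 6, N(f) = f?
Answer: 5267/15 ≈ 351.13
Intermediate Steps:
g(P, S) = 2*S
V(L, m) = (6 + m)/(3*L) (V(L, m) = (m + 6)/(L + 2*L) = (6 + m)/((3*L)) = (6 + m)*(1/(3*L)) = (6 + m)/(3*L))
x = 352 (x = ((⅓)*(6 + 6)/3)*(-24*(-11)) = ((⅓)*(⅓)*12)*264 = (4/3)*264 = 352)
x + N(-39/45) = 352 - 39/45 = 352 - 39*1/45 = 352 - 13/15 = 5267/15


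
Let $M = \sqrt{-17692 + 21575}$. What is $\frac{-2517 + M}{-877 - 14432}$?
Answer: $\frac{839}{5103} - \frac{\sqrt{3883}}{15309} \approx 0.16034$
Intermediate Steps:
$M = \sqrt{3883} \approx 62.314$
$\frac{-2517 + M}{-877 - 14432} = \frac{-2517 + \sqrt{3883}}{-877 - 14432} = \frac{-2517 + \sqrt{3883}}{-15309} = \left(-2517 + \sqrt{3883}\right) \left(- \frac{1}{15309}\right) = \frac{839}{5103} - \frac{\sqrt{3883}}{15309}$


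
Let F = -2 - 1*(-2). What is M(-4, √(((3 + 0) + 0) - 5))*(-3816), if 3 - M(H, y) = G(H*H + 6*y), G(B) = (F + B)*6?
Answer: 354888 + 137376*I*√2 ≈ 3.5489e+5 + 1.9428e+5*I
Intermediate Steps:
F = 0 (F = -2 + 2 = 0)
G(B) = 6*B (G(B) = (0 + B)*6 = B*6 = 6*B)
M(H, y) = 3 - 36*y - 6*H² (M(H, y) = 3 - 6*(H*H + 6*y) = 3 - 6*(H² + 6*y) = 3 - (6*H² + 36*y) = 3 + (-36*y - 6*H²) = 3 - 36*y - 6*H²)
M(-4, √(((3 + 0) + 0) - 5))*(-3816) = (3 - 36*√(((3 + 0) + 0) - 5) - 6*(-4)²)*(-3816) = (3 - 36*√((3 + 0) - 5) - 6*16)*(-3816) = (3 - 36*√(3 - 5) - 96)*(-3816) = (3 - 36*I*√2 - 96)*(-3816) = (-93 - 36*I*√2)*(-3816) = 354888 + 137376*I*√2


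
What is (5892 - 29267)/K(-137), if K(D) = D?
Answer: 23375/137 ≈ 170.62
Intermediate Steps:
(5892 - 29267)/K(-137) = (5892 - 29267)/(-137) = -23375*(-1/137) = 23375/137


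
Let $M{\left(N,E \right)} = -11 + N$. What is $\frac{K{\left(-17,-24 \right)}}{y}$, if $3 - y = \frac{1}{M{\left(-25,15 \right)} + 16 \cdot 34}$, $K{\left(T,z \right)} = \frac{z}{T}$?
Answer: $\frac{12192}{25891} \approx 0.4709$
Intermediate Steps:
$y = \frac{1523}{508}$ ($y = 3 - \frac{1}{\left(-11 - 25\right) + 16 \cdot 34} = 3 - \frac{1}{-36 + 544} = 3 - \frac{1}{508} = \frac{1523}{508} \approx 2.998$)
$\frac{K{\left(-17,-24 \right)}}{y} = \frac{\left(-24\right) \frac{1}{-17}}{\frac{1523}{508}} = \left(-24\right) \left(- \frac{1}{17}\right) \frac{508}{1523} = \frac{24}{17} \cdot \frac{508}{1523} = \frac{12192}{25891}$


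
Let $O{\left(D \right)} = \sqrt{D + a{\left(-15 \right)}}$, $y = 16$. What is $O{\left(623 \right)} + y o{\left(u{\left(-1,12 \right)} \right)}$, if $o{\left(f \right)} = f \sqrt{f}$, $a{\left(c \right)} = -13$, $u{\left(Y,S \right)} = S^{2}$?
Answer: $27648 + \sqrt{610} \approx 27673.0$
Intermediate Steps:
$o{\left(f \right)} = f^{\frac{3}{2}}$
$O{\left(D \right)} = \sqrt{-13 + D}$ ($O{\left(D \right)} = \sqrt{D - 13} = \sqrt{-13 + D}$)
$O{\left(623 \right)} + y o{\left(u{\left(-1,12 \right)} \right)} = \sqrt{-13 + 623} + 16 \left(12^{2}\right)^{\frac{3}{2}} = \sqrt{610} + 16 \cdot 144^{\frac{3}{2}} = \sqrt{610} + 16 \cdot 1728 = \sqrt{610} + 27648 = 27648 + \sqrt{610}$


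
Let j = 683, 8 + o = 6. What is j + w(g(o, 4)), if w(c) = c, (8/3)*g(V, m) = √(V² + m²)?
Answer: 683 + 3*√5/4 ≈ 684.68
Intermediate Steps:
o = -2 (o = -8 + 6 = -2)
g(V, m) = 3*√(V² + m²)/8
j + w(g(o, 4)) = 683 + 3*√((-2)² + 4²)/8 = 683 + 3*√(4 + 16)/8 = 683 + 3*√20/8 = 683 + 3*(2*√5)/8 = 683 + 3*√5/4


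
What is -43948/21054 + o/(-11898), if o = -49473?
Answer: 28817291/13916694 ≈ 2.0707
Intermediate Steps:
-43948/21054 + o/(-11898) = -43948/21054 - 49473/(-11898) = -43948*1/21054 - 49473*(-1/11898) = -21974/10527 + 5497/1322 = 28817291/13916694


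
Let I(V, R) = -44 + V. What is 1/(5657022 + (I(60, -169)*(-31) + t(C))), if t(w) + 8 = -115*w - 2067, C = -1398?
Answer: 1/5815221 ≈ 1.7196e-7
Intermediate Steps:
t(w) = -2075 - 115*w (t(w) = -8 + (-115*w - 2067) = -8 + (-2067 - 115*w) = -2075 - 115*w)
1/(5657022 + (I(60, -169)*(-31) + t(C))) = 1/(5657022 + ((-44 + 60)*(-31) + (-2075 - 115*(-1398)))) = 1/(5657022 + (16*(-31) + (-2075 + 160770))) = 1/(5657022 + (-496 + 158695)) = 1/(5657022 + 158199) = 1/5815221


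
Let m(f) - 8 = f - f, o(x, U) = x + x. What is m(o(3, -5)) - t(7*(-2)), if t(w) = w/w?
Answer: 7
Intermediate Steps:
o(x, U) = 2*x
m(f) = 8 (m(f) = 8 + (f - f) = 8 + 0 = 8)
t(w) = 1
m(o(3, -5)) - t(7*(-2)) = 8 - 1*1 = 8 - 1 = 7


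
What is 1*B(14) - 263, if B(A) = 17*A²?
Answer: 3069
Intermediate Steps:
1*B(14) - 263 = 1*(17*14²) - 263 = 1*(17*196) - 263 = 1*3332 - 263 = 3332 - 263 = 3069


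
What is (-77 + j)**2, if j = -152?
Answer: 52441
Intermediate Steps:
(-77 + j)**2 = (-77 - 152)**2 = (-229)**2 = 52441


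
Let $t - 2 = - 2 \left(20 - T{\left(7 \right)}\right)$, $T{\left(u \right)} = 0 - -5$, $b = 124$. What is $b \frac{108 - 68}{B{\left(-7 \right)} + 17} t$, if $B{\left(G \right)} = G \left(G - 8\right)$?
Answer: $- \frac{69440}{61} \approx -1138.4$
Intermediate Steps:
$B{\left(G \right)} = G \left(-8 + G\right)$
$T{\left(u \right)} = 5$ ($T{\left(u \right)} = 0 + 5 = 5$)
$t = -28$ ($t = 2 - 2 \left(20 - 5\right) = 2 - 30 = -28$)
$b \frac{108 - 68}{B{\left(-7 \right)} + 17} t = 124 \frac{108 - 68}{- 7 \left(-8 - 7\right) + 17} \left(-28\right) = 124 \frac{40}{\left(-7\right) \left(-15\right) + 17} \left(-28\right) = 124 \frac{40}{105 + 17} \left(-28\right) = 124 \cdot \frac{40}{122} \left(-28\right) = 124 \cdot 40 \cdot \frac{1}{122} \left(-28\right) = 124 \cdot \frac{20}{61} \left(-28\right) = \frac{2480}{61} \left(-28\right) = - \frac{69440}{61}$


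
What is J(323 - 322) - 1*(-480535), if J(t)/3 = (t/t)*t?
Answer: 480538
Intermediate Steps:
J(t) = 3*t (J(t) = 3*((t/t)*t) = 3*(1*t) = 3*t)
J(323 - 322) - 1*(-480535) = 3*(323 - 322) - 1*(-480535) = 3*1 + 480535 = 3 + 480535 = 480538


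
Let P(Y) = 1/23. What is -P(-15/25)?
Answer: -1/23 ≈ -0.043478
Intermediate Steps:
P(Y) = 1/23
-P(-15/25) = -1*1/23 = -1/23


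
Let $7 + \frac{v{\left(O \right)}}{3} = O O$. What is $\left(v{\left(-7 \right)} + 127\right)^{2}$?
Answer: $64009$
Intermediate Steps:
$v{\left(O \right)} = -21 + 3 O^{2}$ ($v{\left(O \right)} = -21 + 3 O O = -21 + 3 O^{2}$)
$\left(v{\left(-7 \right)} + 127\right)^{2} = \left(\left(-21 + 3 \left(-7\right)^{2}\right) + 127\right)^{2} = \left(\left(-21 + 3 \cdot 49\right) + 127\right)^{2} = \left(\left(-21 + 147\right) + 127\right)^{2} = \left(126 + 127\right)^{2} = 253^{2} = 64009$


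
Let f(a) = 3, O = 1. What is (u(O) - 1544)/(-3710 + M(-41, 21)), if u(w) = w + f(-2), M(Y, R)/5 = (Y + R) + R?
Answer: 308/741 ≈ 0.41565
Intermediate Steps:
M(Y, R) = 5*Y + 10*R (M(Y, R) = 5*((Y + R) + R) = 5*((R + Y) + R) = 5*(Y + 2*R) = 5*Y + 10*R)
u(w) = 3 + w (u(w) = w + 3 = 3 + w)
(u(O) - 1544)/(-3710 + M(-41, 21)) = ((3 + 1) - 1544)/(-3710 + (5*(-41) + 10*21)) = (4 - 1544)/(-3710 + (-205 + 210)) = -1540/(-3710 + 5) = -1540/(-3705) = -1540*(-1/3705) = 308/741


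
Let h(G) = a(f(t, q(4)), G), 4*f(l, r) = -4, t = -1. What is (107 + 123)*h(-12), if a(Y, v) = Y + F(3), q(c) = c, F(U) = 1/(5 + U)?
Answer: -805/4 ≈ -201.25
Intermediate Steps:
f(l, r) = -1 (f(l, r) = (¼)*(-4) = -1)
a(Y, v) = ⅛ + Y (a(Y, v) = Y + 1/(5 + 3) = Y + 1/8 = Y + ⅛ = ⅛ + Y)
h(G) = -7/8 (h(G) = ⅛ - 1 = -7/8)
(107 + 123)*h(-12) = (107 + 123)*(-7/8) = 230*(-7/8) = -805/4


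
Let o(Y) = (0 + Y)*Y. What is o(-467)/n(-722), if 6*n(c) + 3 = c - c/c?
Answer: -218089/121 ≈ -1802.4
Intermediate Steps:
o(Y) = Y**2 (o(Y) = Y*Y = Y**2)
n(c) = -2/3 + c/6 (n(c) = -1/2 + (c - c/c)/6 = -1/2 + (c - 1*1)/6 = -1/2 + (c - 1)/6 = -1/2 + (-1 + c)/6 = -1/2 + (-1/6 + c/6) = -2/3 + c/6)
o(-467)/n(-722) = (-467)**2/(-2/3 + (1/6)*(-722)) = 218089/(-2/3 - 361/3) = 218089/(-121) = 218089*(-1/121) = -218089/121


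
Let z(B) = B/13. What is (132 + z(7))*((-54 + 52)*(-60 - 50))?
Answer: 379060/13 ≈ 29158.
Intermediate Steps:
z(B) = B/13 (z(B) = B*(1/13) = B/13)
(132 + z(7))*((-54 + 52)*(-60 - 50)) = (132 + (1/13)*7)*((-54 + 52)*(-60 - 50)) = (132 + 7/13)*(-2*(-110)) = (1723/13)*220 = 379060/13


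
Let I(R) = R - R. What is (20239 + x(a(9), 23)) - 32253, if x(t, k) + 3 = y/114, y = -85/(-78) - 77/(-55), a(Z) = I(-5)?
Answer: -534274849/44460 ≈ -12017.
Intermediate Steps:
I(R) = 0
a(Z) = 0
y = 971/390 (y = -85*(-1/78) - 77*(-1/55) = 85/78 + 7/5 = 971/390 ≈ 2.4897)
x(t, k) = -132409/44460 (x(t, k) = -3 + (971/390)/114 = -3 + (971/390)*(1/114) = -3 + 971/44460 = -132409/44460)
(20239 + x(a(9), 23)) - 32253 = (20239 - 132409/44460) - 32253 = 899693531/44460 - 32253 = -534274849/44460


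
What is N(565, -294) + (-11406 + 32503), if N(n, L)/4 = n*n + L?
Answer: 1296821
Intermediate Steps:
N(n, L) = 4*L + 4*n² (N(n, L) = 4*(n*n + L) = 4*(n² + L) = 4*(L + n²) = 4*L + 4*n²)
N(565, -294) + (-11406 + 32503) = (4*(-294) + 4*565²) + (-11406 + 32503) = (-1176 + 4*319225) + 21097 = (-1176 + 1276900) + 21097 = 1275724 + 21097 = 1296821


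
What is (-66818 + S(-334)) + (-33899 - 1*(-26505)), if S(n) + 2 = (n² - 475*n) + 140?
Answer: 196132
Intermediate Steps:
S(n) = 138 + n² - 475*n (S(n) = -2 + ((n² - 475*n) + 140) = -2 + (140 + n² - 475*n) = 138 + n² - 475*n)
(-66818 + S(-334)) + (-33899 - 1*(-26505)) = (-66818 + (138 + (-334)² - 475*(-334))) + (-33899 - 1*(-26505)) = (-66818 + (138 + 111556 + 158650)) + (-33899 + 26505) = (-66818 + 270344) - 7394 = 203526 - 7394 = 196132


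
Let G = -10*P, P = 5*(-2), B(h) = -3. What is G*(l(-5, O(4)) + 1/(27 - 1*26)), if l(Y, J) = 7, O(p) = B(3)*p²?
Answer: 800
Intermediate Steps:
P = -10
O(p) = -3*p²
G = 100 (G = -10*(-10) = 100)
G*(l(-5, O(4)) + 1/(27 - 1*26)) = 100*(7 + 1/(27 - 1*26)) = 100*(7 + 1/(27 - 26)) = 100*(7 + 1/1) = 100*(7 + 1) = 100*8 = 800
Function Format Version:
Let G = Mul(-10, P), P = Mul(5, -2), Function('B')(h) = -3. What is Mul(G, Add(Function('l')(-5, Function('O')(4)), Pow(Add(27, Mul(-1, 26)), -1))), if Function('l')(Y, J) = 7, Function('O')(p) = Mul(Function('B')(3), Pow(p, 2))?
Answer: 800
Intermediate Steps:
P = -10
Function('O')(p) = Mul(-3, Pow(p, 2))
G = 100 (G = Mul(-10, -10) = 100)
Mul(G, Add(Function('l')(-5, Function('O')(4)), Pow(Add(27, Mul(-1, 26)), -1))) = Mul(100, Add(7, Pow(Add(27, Mul(-1, 26)), -1))) = Mul(100, Add(7, Pow(Add(27, -26), -1))) = Mul(100, Add(7, Pow(1, -1))) = Mul(100, Add(7, 1)) = Mul(100, 8) = 800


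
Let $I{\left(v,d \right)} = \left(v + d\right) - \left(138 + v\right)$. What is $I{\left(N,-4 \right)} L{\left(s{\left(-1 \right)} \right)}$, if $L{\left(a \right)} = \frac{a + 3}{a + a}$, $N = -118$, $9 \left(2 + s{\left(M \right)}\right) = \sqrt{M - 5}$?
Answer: $\frac{1846}{55} + \frac{639 i \sqrt{6}}{110} \approx 33.564 + 14.229 i$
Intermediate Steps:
$s{\left(M \right)} = -2 + \frac{\sqrt{-5 + M}}{9}$ ($s{\left(M \right)} = -2 + \frac{\sqrt{M - 5}}{9} = -2 + \frac{\sqrt{-5 + M}}{9}$)
$L{\left(a \right)} = \frac{3 + a}{2 a}$
$I{\left(v,d \right)} = -138 + d$ ($I{\left(v,d \right)} = \left(d + v\right) - \left(138 + v\right) = -138 + d$)
$I{\left(N,-4 \right)} L{\left(s{\left(-1 \right)} \right)} = \left(-138 - 4\right) \frac{3 - \left(2 - \frac{\sqrt{-5 - 1}}{9}\right)}{2 \left(-2 + \frac{\sqrt{-5 - 1}}{9}\right)} = - 142 \frac{3 - \left(2 - \frac{\sqrt{-6}}{9}\right)}{2 \left(-2 + \frac{\sqrt{-6}}{9}\right)} = - 142 \frac{3 - \left(2 - \frac{i \sqrt{6}}{9}\right)}{2 \left(-2 + \frac{i \sqrt{6}}{9}\right)} = - 142 \frac{1 + \frac{i \sqrt{6}}{9}}{2 \left(-2 + \frac{i \sqrt{6}}{9}\right)} = - \frac{71 \left(1 + \frac{i \sqrt{6}}{9}\right)}{-2 + \frac{i \sqrt{6}}{9}}$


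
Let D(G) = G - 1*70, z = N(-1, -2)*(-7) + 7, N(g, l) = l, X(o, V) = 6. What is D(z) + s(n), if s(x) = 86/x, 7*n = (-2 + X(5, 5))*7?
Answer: -55/2 ≈ -27.500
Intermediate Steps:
n = 4 (n = ((-2 + 6)*7)/7 = (4*7)/7 = (1/7)*28 = 4)
z = 21 (z = -2*(-7) + 7 = 14 + 7 = 21)
D(G) = -70 + G (D(G) = G - 70 = -70 + G)
D(z) + s(n) = (-70 + 21) + 86/4 = -49 + 86*(1/4) = -49 + 43/2 = -55/2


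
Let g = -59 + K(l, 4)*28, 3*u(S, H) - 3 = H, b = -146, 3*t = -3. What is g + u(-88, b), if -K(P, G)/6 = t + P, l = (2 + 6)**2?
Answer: -32072/3 ≈ -10691.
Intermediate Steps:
t = -1 (t = (1/3)*(-3) = -1)
l = 64 (l = 8**2 = 64)
K(P, G) = 6 - 6*P (K(P, G) = -6*(-1 + P) = 6 - 6*P)
u(S, H) = 1 + H/3
g = -10643 (g = -59 + (6 - 6*64)*28 = -59 + (6 - 384)*28 = -59 - 378*28 = -59 - 10584 = -10643)
g + u(-88, b) = -10643 + (1 + (1/3)*(-146)) = -10643 + (1 - 146/3) = -10643 - 143/3 = -32072/3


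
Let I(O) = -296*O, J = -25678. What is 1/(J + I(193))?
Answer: -1/82806 ≈ -1.2076e-5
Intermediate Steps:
1/(J + I(193)) = 1/(-25678 - 296*193) = 1/(-25678 - 57128) = 1/(-82806) = -1/82806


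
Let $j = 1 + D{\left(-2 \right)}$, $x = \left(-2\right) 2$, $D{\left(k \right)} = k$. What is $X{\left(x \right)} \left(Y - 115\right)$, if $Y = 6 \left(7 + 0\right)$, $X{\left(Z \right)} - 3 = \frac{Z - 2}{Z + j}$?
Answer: $- \frac{1533}{5} \approx -306.6$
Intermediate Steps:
$x = -4$
$j = -1$ ($j = 1 - 2 = -1$)
$X{\left(Z \right)} = 3 + \frac{-2 + Z}{-1 + Z}$ ($X{\left(Z \right)} = 3 + \frac{Z - 2}{Z - 1} = 3 + \frac{-2 + Z}{-1 + Z}$)
$Y = 42$ ($Y = 6 \cdot 7 = 42$)
$X{\left(x \right)} \left(Y - 115\right) = \frac{-5 + 4 \left(-4\right)}{-1 - 4} \left(42 - 115\right) = \frac{-5 - 16}{-5} \left(-73\right) = \left(- \frac{1}{5}\right) \left(-21\right) \left(-73\right) = \frac{21}{5} \left(-73\right) = - \frac{1533}{5}$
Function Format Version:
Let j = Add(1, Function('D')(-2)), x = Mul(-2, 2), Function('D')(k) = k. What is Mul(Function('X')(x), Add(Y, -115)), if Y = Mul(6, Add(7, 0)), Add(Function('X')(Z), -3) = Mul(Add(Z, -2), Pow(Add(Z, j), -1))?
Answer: Rational(-1533, 5) ≈ -306.60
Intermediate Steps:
x = -4
j = -1 (j = Add(1, -2) = -1)
Function('X')(Z) = Add(3, Mul(Pow(Add(-1, Z), -1), Add(-2, Z))) (Function('X')(Z) = Add(3, Mul(Add(Z, -2), Pow(Add(Z, -1), -1))) = Add(3, Mul(Add(-2, Z), Pow(Add(-1, Z), -1))) = Add(3, Mul(Pow(Add(-1, Z), -1), Add(-2, Z))))
Y = 42 (Y = Mul(6, 7) = 42)
Mul(Function('X')(x), Add(Y, -115)) = Mul(Mul(Pow(Add(-1, -4), -1), Add(-5, Mul(4, -4))), Add(42, -115)) = Mul(Mul(Pow(-5, -1), Add(-5, -16)), -73) = Mul(Mul(Rational(-1, 5), -21), -73) = Mul(Rational(21, 5), -73) = Rational(-1533, 5)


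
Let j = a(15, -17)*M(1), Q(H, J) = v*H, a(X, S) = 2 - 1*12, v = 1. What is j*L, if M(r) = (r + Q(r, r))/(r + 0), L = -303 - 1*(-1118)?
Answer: -16300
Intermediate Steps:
a(X, S) = -10 (a(X, S) = 2 - 12 = -10)
L = 815 (L = -303 + 1118 = 815)
Q(H, J) = H (Q(H, J) = 1*H = H)
M(r) = 2 (M(r) = (r + r)/(r + 0) = (2*r)/r = 2)
j = -20 (j = -10*2 = -20)
j*L = -20*815 = -16300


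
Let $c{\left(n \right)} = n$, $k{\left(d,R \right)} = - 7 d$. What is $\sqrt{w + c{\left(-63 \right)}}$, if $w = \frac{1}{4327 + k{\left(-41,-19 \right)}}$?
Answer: $\frac{i \sqrt{1341202134}}{4614} \approx 7.9372 i$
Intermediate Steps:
$w = \frac{1}{4614}$ ($w = \frac{1}{4327 - -287} = \frac{1}{4327 + 287} = \frac{1}{4614} \approx 0.00021673$)
$\sqrt{w + c{\left(-63 \right)}} = \sqrt{\frac{1}{4614} - 63} = \sqrt{- \frac{290681}{4614}} = \frac{i \sqrt{1341202134}}{4614}$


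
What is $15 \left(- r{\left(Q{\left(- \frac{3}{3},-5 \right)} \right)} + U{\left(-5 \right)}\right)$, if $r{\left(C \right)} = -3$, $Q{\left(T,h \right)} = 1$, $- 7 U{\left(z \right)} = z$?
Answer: $\frac{390}{7} \approx 55.714$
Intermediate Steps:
$U{\left(z \right)} = - \frac{z}{7}$
$15 \left(- r{\left(Q{\left(- \frac{3}{3},-5 \right)} \right)} + U{\left(-5 \right)}\right) = 15 \left(\left(-1\right) \left(-3\right) - - \frac{5}{7}\right) = 15 \left(3 + \frac{5}{7}\right) = 15 \cdot \frac{26}{7} = \frac{390}{7}$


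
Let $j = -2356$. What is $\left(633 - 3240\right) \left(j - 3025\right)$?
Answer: $14028267$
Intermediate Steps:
$\left(633 - 3240\right) \left(j - 3025\right) = \left(633 - 3240\right) \left(-2356 - 3025\right) = \left(-2607\right) \left(-5381\right) = 14028267$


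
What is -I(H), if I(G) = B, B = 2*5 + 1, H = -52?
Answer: -11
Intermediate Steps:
B = 11 (B = 10 + 1 = 11)
I(G) = 11
-I(H) = -1*11 = -11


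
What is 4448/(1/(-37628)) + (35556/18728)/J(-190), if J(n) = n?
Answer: -148888421044409/889580 ≈ -1.6737e+8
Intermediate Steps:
4448/(1/(-37628)) + (35556/18728)/J(-190) = 4448/(1/(-37628)) + (35556/18728)/(-190) = 4448/(-1/37628) + (35556*(1/18728))*(-1/190) = 4448*(-37628) + (8889/4682)*(-1/190) = -167369344 - 8889/889580 = -148888421044409/889580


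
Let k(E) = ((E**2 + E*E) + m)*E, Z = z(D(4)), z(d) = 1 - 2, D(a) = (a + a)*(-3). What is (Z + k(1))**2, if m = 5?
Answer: 36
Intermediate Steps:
D(a) = -6*a (D(a) = (2*a)*(-3) = -6*a)
z(d) = -1
Z = -1
k(E) = E*(5 + 2*E**2) (k(E) = ((E**2 + E*E) + 5)*E = ((E**2 + E**2) + 5)*E = (2*E**2 + 5)*E = (5 + 2*E**2)*E = E*(5 + 2*E**2))
(Z + k(1))**2 = (-1 + 1*(5 + 2*1**2))**2 = (-1 + 1*(5 + 2*1))**2 = (-1 + 1*(5 + 2))**2 = (-1 + 1*7)**2 = (-1 + 7)**2 = 6**2 = 36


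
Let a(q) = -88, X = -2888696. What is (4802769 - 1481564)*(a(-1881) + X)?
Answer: -9594243864720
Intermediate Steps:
(4802769 - 1481564)*(a(-1881) + X) = (4802769 - 1481564)*(-88 - 2888696) = 3321205*(-2888784) = -9594243864720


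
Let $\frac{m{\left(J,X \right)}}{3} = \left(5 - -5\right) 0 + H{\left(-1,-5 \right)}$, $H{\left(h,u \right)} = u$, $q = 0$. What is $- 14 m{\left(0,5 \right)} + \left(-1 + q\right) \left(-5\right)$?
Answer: $215$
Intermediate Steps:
$m{\left(J,X \right)} = -15$ ($m{\left(J,X \right)} = 3 \left(\left(5 - -5\right) 0 - 5\right) = 3 \left(\left(5 + 5\right) 0 - 5\right) = 3 \left(10 \cdot 0 - 5\right) = 3 \left(0 - 5\right) = 3 \left(-5\right) = -15$)
$- 14 m{\left(0,5 \right)} + \left(-1 + q\right) \left(-5\right) = \left(-14\right) \left(-15\right) + \left(-1 + 0\right) \left(-5\right) = 210 - -5 = 210 + 5 = 215$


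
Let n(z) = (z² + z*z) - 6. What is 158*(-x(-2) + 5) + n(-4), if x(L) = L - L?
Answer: 816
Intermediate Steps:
x(L) = 0
n(z) = -6 + 2*z² (n(z) = (z² + z²) - 6 = 2*z² - 6 = -6 + 2*z²)
158*(-x(-2) + 5) + n(-4) = 158*(-1*0 + 5) + (-6 + 2*(-4)²) = 158*(0 + 5) + (-6 + 2*16) = 158*5 + (-6 + 32) = 790 + 26 = 816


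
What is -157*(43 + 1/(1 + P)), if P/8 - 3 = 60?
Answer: -3409412/505 ≈ -6751.3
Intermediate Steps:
P = 504 (P = 24 + 8*60 = 24 + 480 = 504)
-157*(43 + 1/(1 + P)) = -157*(43 + 1/(1 + 504)) = -157*(43 + 1/505) = -157*21716/505 = -3409412/505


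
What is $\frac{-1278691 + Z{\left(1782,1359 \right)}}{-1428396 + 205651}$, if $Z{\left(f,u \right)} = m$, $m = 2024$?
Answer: $\frac{67193}{64355} \approx 1.0441$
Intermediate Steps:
$Z{\left(f,u \right)} = 2024$
$\frac{-1278691 + Z{\left(1782,1359 \right)}}{-1428396 + 205651} = \frac{-1278691 + 2024}{-1428396 + 205651} = - \frac{1276667}{-1222745} = \left(-1276667\right) \left(- \frac{1}{1222745}\right) = \frac{67193}{64355}$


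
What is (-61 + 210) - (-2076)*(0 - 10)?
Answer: -20611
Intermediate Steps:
(-61 + 210) - (-2076)*(0 - 10) = 149 - (-2076)*(-10) = 149 - 346*60 = 149 - 20760 = -20611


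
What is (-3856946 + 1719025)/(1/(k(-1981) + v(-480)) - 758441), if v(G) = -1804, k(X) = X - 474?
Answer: 9105405539/3230200220 ≈ 2.8188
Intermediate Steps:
k(X) = -474 + X
(-3856946 + 1719025)/(1/(k(-1981) + v(-480)) - 758441) = (-3856946 + 1719025)/(1/((-474 - 1981) - 1804) - 758441) = -2137921/(1/(-2455 - 1804) - 758441) = -2137921/(1/(-4259) - 758441) = -2137921/(-1/4259 - 758441) = -2137921/(-3230200220/4259) = -2137921*(-4259/3230200220) = 9105405539/3230200220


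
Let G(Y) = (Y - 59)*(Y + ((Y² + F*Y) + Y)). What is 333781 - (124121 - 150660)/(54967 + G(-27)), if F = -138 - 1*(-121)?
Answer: 14204691478/42557 ≈ 3.3378e+5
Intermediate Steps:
F = -17 (F = -138 + 121 = -17)
G(Y) = (-59 + Y)*(Y² - 15*Y) (G(Y) = (Y - 59)*(Y + ((Y² - 17*Y) + Y)) = (-59 + Y)*(Y + (Y² - 16*Y)) = (-59 + Y)*(Y² - 15*Y))
333781 - (124121 - 150660)/(54967 + G(-27)) = 333781 - (124121 - 150660)/(54967 - 27*(885 + (-27)² - 74*(-27))) = 333781 - (-26539)/(54967 - 27*(885 + 729 + 1998)) = 333781 - (-26539)/(54967 - 27*3612) = 333781 - (-26539)/(54967 - 97524) = 333781 - (-26539)/(-42557) = 333781 - (-26539)*(-1)/42557 = 333781 - 1*26539/42557 = 333781 - 26539/42557 = 14204691478/42557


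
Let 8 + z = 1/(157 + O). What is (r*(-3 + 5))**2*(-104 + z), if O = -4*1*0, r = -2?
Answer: -281328/157 ≈ -1791.9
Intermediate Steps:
O = 0 (O = -4*0 = 0)
z = -1255/157 (z = -8 + 1/(157 + 0) = -8 + 1/157 = -1255/157 ≈ -7.9936)
(r*(-3 + 5))**2*(-104 + z) = (-2*(-3 + 5))**2*(-104 - 1255/157) = (-2*2)**2*(-17583/157) = (-4)**2*(-17583/157) = 16*(-17583/157) = -281328/157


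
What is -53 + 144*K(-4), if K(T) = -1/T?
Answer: -17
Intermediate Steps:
-53 + 144*K(-4) = -53 + 144*(-1/(-4)) = -53 + 144*(-1*(-1/4)) = -53 + 144*(1/4) = -53 + 36 = -17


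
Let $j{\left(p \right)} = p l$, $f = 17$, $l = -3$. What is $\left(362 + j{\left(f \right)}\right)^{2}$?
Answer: $96721$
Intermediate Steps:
$j{\left(p \right)} = - 3 p$ ($j{\left(p \right)} = p \left(-3\right) = - 3 p$)
$\left(362 + j{\left(f \right)}\right)^{2} = \left(362 - 51\right)^{2} = 311^{2} = 96721$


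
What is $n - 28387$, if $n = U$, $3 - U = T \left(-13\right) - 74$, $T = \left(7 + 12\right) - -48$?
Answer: $-27439$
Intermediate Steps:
$T = 67$ ($T = 19 + 48 = 67$)
$U = 948$ ($U = 3 - \left(67 \left(-13\right) - 74\right) = 3 - \left(-871 - 74\right) = 3 - -945 = 3 + 945 = 948$)
$n = 948$
$n - 28387 = 948 - 28387 = -27439$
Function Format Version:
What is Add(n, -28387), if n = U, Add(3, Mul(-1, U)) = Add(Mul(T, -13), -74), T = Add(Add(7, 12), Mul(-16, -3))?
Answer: -27439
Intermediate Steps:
T = 67 (T = Add(19, 48) = 67)
U = 948 (U = Add(3, Mul(-1, Add(Mul(67, -13), -74))) = Add(3, Mul(-1, Add(-871, -74))) = Add(3, Mul(-1, -945)) = Add(3, 945) = 948)
n = 948
Add(n, -28387) = Add(948, -28387) = -27439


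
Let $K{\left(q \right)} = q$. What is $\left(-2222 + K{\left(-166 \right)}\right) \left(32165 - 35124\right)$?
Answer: $7066092$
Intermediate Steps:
$\left(-2222 + K{\left(-166 \right)}\right) \left(32165 - 35124\right) = \left(-2222 - 166\right) \left(32165 - 35124\right) = \left(-2388\right) \left(-2959\right) = 7066092$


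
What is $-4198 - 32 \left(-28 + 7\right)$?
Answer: $-3526$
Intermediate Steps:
$-4198 - 32 \left(-28 + 7\right) = -4198 - -672 = -4198 + 672 = -3526$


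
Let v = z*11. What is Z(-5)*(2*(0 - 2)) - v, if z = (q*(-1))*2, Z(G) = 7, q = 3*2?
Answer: 104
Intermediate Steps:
q = 6
z = -12 (z = (6*(-1))*2 = -6*2 = -12)
v = -132 (v = -12*11 = -132)
Z(-5)*(2*(0 - 2)) - v = 7*(2*(0 - 2)) - 1*(-132) = 7*(2*(-2)) + 132 = 7*(-4) + 132 = -28 + 132 = 104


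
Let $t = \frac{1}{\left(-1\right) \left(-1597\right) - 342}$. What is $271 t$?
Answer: $\frac{271}{1255} \approx 0.21594$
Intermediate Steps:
$t = \frac{1}{1255}$ ($t = \frac{1}{1597 - 342} = \frac{1}{1255} \approx 0.00079681$)
$271 t = 271 \cdot \frac{1}{1255} = \frac{271}{1255}$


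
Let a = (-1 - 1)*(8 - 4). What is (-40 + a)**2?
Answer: 2304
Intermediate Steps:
a = -8 (a = -2*4 = -8)
(-40 + a)**2 = (-40 - 8)**2 = (-48)**2 = 2304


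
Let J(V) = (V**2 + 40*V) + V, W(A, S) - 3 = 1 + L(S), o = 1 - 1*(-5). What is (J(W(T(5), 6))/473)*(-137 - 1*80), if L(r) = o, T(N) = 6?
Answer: -110670/473 ≈ -233.97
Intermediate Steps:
o = 6 (o = 1 + 5 = 6)
L(r) = 6
W(A, S) = 10 (W(A, S) = 3 + (1 + 6) = 3 + 7 = 10)
J(V) = V**2 + 41*V
(J(W(T(5), 6))/473)*(-137 - 1*80) = ((10*(41 + 10))/473)*(-137 - 1*80) = ((10*51)*(1/473))*(-137 - 80) = (510*(1/473))*(-217) = (510/473)*(-217) = -110670/473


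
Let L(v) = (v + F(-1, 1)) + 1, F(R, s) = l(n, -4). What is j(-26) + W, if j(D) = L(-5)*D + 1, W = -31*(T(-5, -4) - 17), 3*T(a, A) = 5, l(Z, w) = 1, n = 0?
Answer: 1663/3 ≈ 554.33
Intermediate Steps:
T(a, A) = 5/3 (T(a, A) = (⅓)*5 = 5/3)
F(R, s) = 1
L(v) = 2 + v (L(v) = (v + 1) + 1 = (1 + v) + 1 = 2 + v)
W = 1426/3 (W = -31*(5/3 - 17) = -31*(-46/3) = 1426/3 ≈ 475.33)
j(D) = 1 - 3*D (j(D) = (2 - 5)*D + 1 = -3*D + 1 = 1 - 3*D)
j(-26) + W = (1 - 3*(-26)) + 1426/3 = (1 + 78) + 1426/3 = 79 + 1426/3 = 1663/3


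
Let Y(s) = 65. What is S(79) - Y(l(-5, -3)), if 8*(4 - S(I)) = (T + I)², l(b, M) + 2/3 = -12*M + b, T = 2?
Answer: -7049/8 ≈ -881.13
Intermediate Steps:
l(b, M) = -⅔ + b - 12*M (l(b, M) = -⅔ + (-12*M + b) = -⅔ + (b - 12*M) = -⅔ + b - 12*M)
S(I) = 4 - (2 + I)²/8
S(79) - Y(l(-5, -3)) = (4 - (2 + 79)²/8) - 1*65 = (4 - ⅛*81²) - 65 = (4 - ⅛*6561) - 65 = (4 - 6561/8) - 65 = -6529/8 - 65 = -7049/8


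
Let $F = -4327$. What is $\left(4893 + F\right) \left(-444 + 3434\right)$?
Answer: $1692340$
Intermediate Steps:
$\left(4893 + F\right) \left(-444 + 3434\right) = \left(4893 - 4327\right) \left(-444 + 3434\right) = 566 \cdot 2990 = 1692340$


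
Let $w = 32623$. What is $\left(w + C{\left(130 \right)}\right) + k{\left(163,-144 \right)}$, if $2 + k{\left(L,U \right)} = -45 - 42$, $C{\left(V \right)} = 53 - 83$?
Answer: $32504$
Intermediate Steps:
$C{\left(V \right)} = -30$
$k{\left(L,U \right)} = -89$ ($k{\left(L,U \right)} = -2 - 87 = -89$)
$\left(w + C{\left(130 \right)}\right) + k{\left(163,-144 \right)} = \left(32623 - 30\right) - 89 = 32593 - 89 = 32504$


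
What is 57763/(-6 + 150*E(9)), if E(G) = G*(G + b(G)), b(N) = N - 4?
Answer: 1229/402 ≈ 3.0572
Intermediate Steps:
b(N) = -4 + N
E(G) = G*(-4 + 2*G) (E(G) = G*(G + (-4 + G)) = G*(-4 + 2*G))
57763/(-6 + 150*E(9)) = 57763/(-6 + 150*(2*9*(-2 + 9))) = 57763/(-6 + 150*(2*9*7)) = 57763/(-6 + 150*126) = 57763/(-6 + 18900) = 57763/18894 = 57763*(1/18894) = 1229/402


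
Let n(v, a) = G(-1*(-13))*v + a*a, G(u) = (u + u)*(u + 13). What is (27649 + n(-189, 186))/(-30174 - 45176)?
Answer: 65519/75350 ≈ 0.86953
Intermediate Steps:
G(u) = 2*u*(13 + u) (G(u) = (2*u)*(13 + u) = 2*u*(13 + u))
n(v, a) = a² + 676*v (n(v, a) = (2*(-1*(-13))*(13 - 1*(-13)))*v + a*a = (2*13*(13 + 13))*v + a² = (2*13*26)*v + a² = 676*v + a² = a² + 676*v)
(27649 + n(-189, 186))/(-30174 - 45176) = (27649 + (186² + 676*(-189)))/(-30174 - 45176) = (27649 + (34596 - 127764))/(-75350) = (27649 - 93168)*(-1/75350) = -65519*(-1/75350) = 65519/75350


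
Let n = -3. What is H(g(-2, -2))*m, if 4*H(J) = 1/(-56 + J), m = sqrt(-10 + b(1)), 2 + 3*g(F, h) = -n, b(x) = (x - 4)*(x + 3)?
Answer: -3*I*sqrt(22)/668 ≈ -0.021065*I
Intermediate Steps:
b(x) = (-4 + x)*(3 + x)
g(F, h) = 1/3 (g(F, h) = -2/3 + (-1*(-3))/3 = -2/3 + (1/3)*3 = -2/3 + 1 = 1/3)
m = I*sqrt(22) (m = sqrt(-10 + (-12 + 1**2 - 1*1)) = sqrt(-10 + (-12 + 1 - 1)) = sqrt(-10 - 12) = sqrt(-22) = I*sqrt(22) ≈ 4.6904*I)
H(J) = 1/(4*(-56 + J))
H(g(-2, -2))*m = (1/(4*(-56 + 1/3)))*(I*sqrt(22)) = (1/(4*(-167/3)))*(I*sqrt(22)) = ((1/4)*(-3/167))*(I*sqrt(22)) = -3*I*sqrt(22)/668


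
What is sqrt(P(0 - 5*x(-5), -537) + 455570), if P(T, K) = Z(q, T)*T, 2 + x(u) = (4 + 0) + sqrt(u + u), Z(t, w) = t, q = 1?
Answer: sqrt(455560 - 5*I*sqrt(10)) ≈ 674.95 - 0.01*I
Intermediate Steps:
x(u) = 2 + sqrt(2)*sqrt(u) (x(u) = -2 + ((4 + 0) + sqrt(u + u)) = -2 + (4 + sqrt(2*u)) = -2 + (4 + sqrt(2)*sqrt(u)) = 2 + sqrt(2)*sqrt(u))
P(T, K) = T (P(T, K) = 1*T = T)
sqrt(P(0 - 5*x(-5), -537) + 455570) = sqrt((0 - 5*(2 + sqrt(2)*sqrt(-5))) + 455570) = sqrt((0 - 5*(2 + sqrt(2)*(I*sqrt(5)))) + 455570) = sqrt((0 - 5*(2 + I*sqrt(10))) + 455570) = sqrt((0 + (-10 - 5*I*sqrt(10))) + 455570) = sqrt((-10 - 5*I*sqrt(10)) + 455570) = sqrt(455560 - 5*I*sqrt(10))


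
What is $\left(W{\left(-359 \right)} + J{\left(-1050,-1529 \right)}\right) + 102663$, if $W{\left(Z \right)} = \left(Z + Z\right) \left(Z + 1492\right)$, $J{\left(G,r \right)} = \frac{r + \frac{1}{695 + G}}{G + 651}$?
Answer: $- \frac{33561704733}{47215} \approx -7.1083 \cdot 10^{5}$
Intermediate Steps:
$J{\left(G,r \right)} = \frac{r + \frac{1}{695 + G}}{651 + G}$
$W{\left(Z \right)} = 2 Z \left(1492 + Z\right)$
$\left(W{\left(-359 \right)} + J{\left(-1050,-1529 \right)}\right) + 102663 = \left(2 \left(-359\right) \left(1492 - 359\right) + \frac{1 + 695 \left(-1529\right) - -1605450}{452445 + \left(-1050\right)^{2} + 1346 \left(-1050\right)}\right) + 102663 = \left(2 \left(-359\right) 1133 + \frac{1 - 1062655 + 1605450}{452445 + 1102500 - 1413300}\right) + 102663 = \left(-813494 + \frac{1}{141645} \cdot 542796\right) + 102663 = \left(-813494 + \frac{180932}{47215}\right) + 102663 = - \frac{38408938278}{47215} + 102663 = - \frac{33561704733}{47215}$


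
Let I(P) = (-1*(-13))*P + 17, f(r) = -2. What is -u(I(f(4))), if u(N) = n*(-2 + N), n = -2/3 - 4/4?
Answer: -55/3 ≈ -18.333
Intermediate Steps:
I(P) = 17 + 13*P (I(P) = 13*P + 17 = 17 + 13*P)
n = -5/3 (n = -2*⅓ - 4*¼ = -⅔ - 1 = -5/3 ≈ -1.6667)
u(N) = 10/3 - 5*N/3 (u(N) = -5*(-2 + N)/3 = 10/3 - 5*N/3)
-u(I(f(4))) = -(10/3 - 5*(17 + 13*(-2))/3) = -(10/3 - 5*(17 - 26)/3) = -(10/3 - 5/3*(-9)) = -(10/3 + 15) = -1*55/3 = -55/3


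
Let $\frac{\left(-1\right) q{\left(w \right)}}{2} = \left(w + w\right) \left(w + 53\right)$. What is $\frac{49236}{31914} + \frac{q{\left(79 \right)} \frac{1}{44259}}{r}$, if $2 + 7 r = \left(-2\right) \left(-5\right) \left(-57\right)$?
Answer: $\frac{1585586162}{1020125691} \approx 1.5543$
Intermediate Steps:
$r = - \frac{572}{7}$ ($r = - \frac{2}{7} + \frac{\left(-2\right) \left(-5\right) \left(-57\right)}{7} = - \frac{2}{7} + \frac{10 \left(-57\right)}{7} = - \frac{2}{7} + \frac{1}{7} \left(-570\right) = - \frac{2}{7} - \frac{570}{7} = - \frac{572}{7} \approx -81.714$)
$q{\left(w \right)} = - 4 w \left(53 + w\right)$ ($q{\left(w \right)} = - 2 \left(w + w\right) \left(w + 53\right) = - 2 \cdot 2 w \left(53 + w\right) = - 4 w \left(53 + w\right)$)
$\frac{49236}{31914} + \frac{q{\left(79 \right)} \frac{1}{44259}}{r} = \frac{49236}{31914} + \frac{\left(-4\right) 79 \left(53 + 79\right) \frac{1}{44259}}{- \frac{572}{7}} = 49236 \cdot \frac{1}{31914} + \left(-4\right) 79 \cdot 132 \cdot \frac{1}{44259} \left(- \frac{7}{572}\right) = \frac{8206}{5319} + \left(-41712\right) \frac{1}{44259} \left(- \frac{7}{572}\right) = \frac{8206}{5319} - - \frac{2212}{191789} = \frac{8206}{5319} + \frac{2212}{191789} = \frac{1585586162}{1020125691}$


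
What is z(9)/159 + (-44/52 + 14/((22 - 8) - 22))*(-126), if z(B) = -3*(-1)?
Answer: 450791/1378 ≈ 327.13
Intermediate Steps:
z(B) = 3
z(9)/159 + (-44/52 + 14/((22 - 8) - 22))*(-126) = 3/159 + (-44/52 + 14/((22 - 8) - 22))*(-126) = 3*(1/159) + (-44*1/52 + 14/(14 - 22))*(-126) = 1/53 + (-11/13 + 14/(-8))*(-126) = 1/53 + (-11/13 + 14*(-1/8))*(-126) = 1/53 + (-11/13 - 7/4)*(-126) = 1/53 - 135/52*(-126) = 1/53 + 8505/26 = 450791/1378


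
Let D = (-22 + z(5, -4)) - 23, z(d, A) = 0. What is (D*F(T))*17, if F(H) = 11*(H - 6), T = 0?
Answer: 50490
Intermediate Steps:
F(H) = -66 + 11*H (F(H) = 11*(-6 + H) = -66 + 11*H)
D = -45 (D = (-22 + 0) - 23 = -22 - 23 = -45)
(D*F(T))*17 = -45*(-66 + 11*0)*17 = -45*(-66 + 0)*17 = -45*(-66)*17 = 2970*17 = 50490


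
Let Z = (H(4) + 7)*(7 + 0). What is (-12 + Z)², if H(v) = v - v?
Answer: 1369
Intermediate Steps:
H(v) = 0
Z = 49 (Z = (0 + 7)*(7 + 0) = 7*7 = 49)
(-12 + Z)² = (-12 + 49)² = 37² = 1369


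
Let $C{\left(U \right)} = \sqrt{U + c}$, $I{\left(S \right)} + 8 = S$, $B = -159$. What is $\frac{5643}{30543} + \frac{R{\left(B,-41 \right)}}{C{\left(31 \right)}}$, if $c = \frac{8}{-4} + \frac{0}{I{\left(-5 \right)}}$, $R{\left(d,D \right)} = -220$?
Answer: $\frac{1881}{10181} - \frac{220 \sqrt{29}}{29} \approx -40.668$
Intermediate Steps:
$I{\left(S \right)} = -8 + S$
$c = -2$ ($c = \frac{8}{-4} + \frac{0}{-8 - 5} = 8 \left(- \frac{1}{4}\right) + \frac{0}{-13} = -2 + 0 \left(- \frac{1}{13}\right) = -2 + 0 = -2$)
$C{\left(U \right)} = \sqrt{-2 + U}$ ($C{\left(U \right)} = \sqrt{U - 2} = \sqrt{-2 + U}$)
$\frac{5643}{30543} + \frac{R{\left(B,-41 \right)}}{C{\left(31 \right)}} = \frac{5643}{30543} - \frac{220}{\sqrt{-2 + 31}} = 5643 \cdot \frac{1}{30543} - \frac{220}{\sqrt{29}} = \frac{1881}{10181} - 220 \frac{\sqrt{29}}{29} = \frac{1881}{10181} - \frac{220 \sqrt{29}}{29}$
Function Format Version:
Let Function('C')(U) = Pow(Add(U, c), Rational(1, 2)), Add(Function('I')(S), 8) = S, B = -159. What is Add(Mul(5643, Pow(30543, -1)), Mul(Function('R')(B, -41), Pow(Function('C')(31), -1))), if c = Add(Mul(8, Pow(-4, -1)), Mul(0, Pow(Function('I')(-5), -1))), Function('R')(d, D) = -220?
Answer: Add(Rational(1881, 10181), Mul(Rational(-220, 29), Pow(29, Rational(1, 2)))) ≈ -40.668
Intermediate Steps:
Function('I')(S) = Add(-8, S)
c = -2 (c = Add(Mul(8, Pow(-4, -1)), Mul(0, Pow(Add(-8, -5), -1))) = Add(Mul(8, Rational(-1, 4)), Mul(0, Pow(-13, -1))) = Add(-2, Mul(0, Rational(-1, 13))) = Add(-2, 0) = -2)
Function('C')(U) = Pow(Add(-2, U), Rational(1, 2)) (Function('C')(U) = Pow(Add(U, -2), Rational(1, 2)) = Pow(Add(-2, U), Rational(1, 2)))
Add(Mul(5643, Pow(30543, -1)), Mul(Function('R')(B, -41), Pow(Function('C')(31), -1))) = Add(Mul(5643, Pow(30543, -1)), Mul(-220, Pow(Pow(Add(-2, 31), Rational(1, 2)), -1))) = Add(Mul(5643, Rational(1, 30543)), Mul(-220, Pow(Pow(29, Rational(1, 2)), -1))) = Add(Rational(1881, 10181), Mul(-220, Mul(Rational(1, 29), Pow(29, Rational(1, 2))))) = Add(Rational(1881, 10181), Mul(Rational(-220, 29), Pow(29, Rational(1, 2))))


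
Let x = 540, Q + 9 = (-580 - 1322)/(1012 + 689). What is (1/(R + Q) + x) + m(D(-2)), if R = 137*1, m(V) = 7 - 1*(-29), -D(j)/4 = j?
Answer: 41439159/71942 ≈ 576.01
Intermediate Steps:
D(j) = -4*j
Q = -5737/567 (Q = -9 + (-580 - 1322)/(1012 + 689) = -9 - 1902/1701 = -9 - 1902*1/1701 = -9 - 634/567 = -5737/567 ≈ -10.118)
m(V) = 36 (m(V) = 7 + 29 = 36)
R = 137
(1/(R + Q) + x) + m(D(-2)) = (1/(137 - 5737/567) + 540) + 36 = (1/(71942/567) + 540) + 36 = (567/71942 + 540) + 36 = 38849247/71942 + 36 = 41439159/71942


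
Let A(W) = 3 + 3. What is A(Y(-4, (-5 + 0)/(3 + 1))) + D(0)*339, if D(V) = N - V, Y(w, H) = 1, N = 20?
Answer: 6786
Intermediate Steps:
A(W) = 6
D(V) = 20 - V
A(Y(-4, (-5 + 0)/(3 + 1))) + D(0)*339 = 6 + (20 - 1*0)*339 = 6 + (20 + 0)*339 = 6 + 20*339 = 6 + 6780 = 6786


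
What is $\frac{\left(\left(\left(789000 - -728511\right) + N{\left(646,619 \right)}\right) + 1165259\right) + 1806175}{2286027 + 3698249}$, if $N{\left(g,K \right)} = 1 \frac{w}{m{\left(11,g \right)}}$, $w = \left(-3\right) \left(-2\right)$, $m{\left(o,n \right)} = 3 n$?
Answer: $\frac{362482309}{483230287} \approx 0.75012$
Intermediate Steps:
$w = 6$
$N{\left(g,K \right)} = \frac{2}{g}$ ($N{\left(g,K \right)} = 1 \frac{6}{3 g} = 1 \cdot 6 \frac{1}{3 g} = 1 \frac{2}{g} = \frac{2}{g}$)
$\frac{\left(\left(\left(789000 - -728511\right) + N{\left(646,619 \right)}\right) + 1165259\right) + 1806175}{2286027 + 3698249} = \frac{\left(\left(\left(789000 - -728511\right) + \frac{2}{646}\right) + 1165259\right) + 1806175}{2286027 + 3698249} = \frac{\left(\left(\left(789000 + 728511\right) + 2 \cdot \frac{1}{646}\right) + 1165259\right) + 1806175}{5984276} = \left(\left(\left(1517511 + \frac{1}{323}\right) + 1165259\right) + 1806175\right) \frac{1}{5984276} = \left(\left(\frac{490156054}{323} + 1165259\right) + 1806175\right) \frac{1}{5984276} = \left(\frac{866534711}{323} + 1806175\right) \frac{1}{5984276} = \frac{1449929236}{323} \cdot \frac{1}{5984276} = \frac{362482309}{483230287}$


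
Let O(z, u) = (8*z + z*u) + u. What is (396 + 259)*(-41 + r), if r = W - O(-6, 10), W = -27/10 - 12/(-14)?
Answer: 505791/14 ≈ 36128.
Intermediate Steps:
O(z, u) = u + 8*z + u*z (O(z, u) = (8*z + u*z) + u = u + 8*z + u*z)
W = -129/70 (W = -27*⅒ - 12*(-1/14) = -27/10 + 6/7 = -129/70 ≈ -1.8429)
r = 6731/70 (r = -129/70 - (10 + 8*(-6) + 10*(-6)) = -129/70 - (10 - 48 - 60) = -129/70 - 1*(-98) = -129/70 + 98 = 6731/70 ≈ 96.157)
(396 + 259)*(-41 + r) = (396 + 259)*(-41 + 6731/70) = 655*(3861/70) = 505791/14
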